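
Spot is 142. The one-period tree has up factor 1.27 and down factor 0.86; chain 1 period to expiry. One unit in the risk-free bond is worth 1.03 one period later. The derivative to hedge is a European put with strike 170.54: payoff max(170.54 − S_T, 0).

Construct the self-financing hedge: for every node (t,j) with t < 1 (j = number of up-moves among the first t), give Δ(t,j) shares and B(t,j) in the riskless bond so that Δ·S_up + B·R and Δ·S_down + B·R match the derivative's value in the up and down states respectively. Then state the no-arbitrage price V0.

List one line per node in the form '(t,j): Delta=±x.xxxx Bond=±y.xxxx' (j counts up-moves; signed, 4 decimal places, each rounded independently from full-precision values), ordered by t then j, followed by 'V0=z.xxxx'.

(0,0): Delta=-0.8317 Bond=145.6154
V0=27.5179

No-arbitrage ⇒ martingale measure with p* = (R−d)/(u−d) = 0.4146.
Payoff layer (t=1): V(1,0)=48.4200, V(1,1)=0.0000
Node (0,0) S=142.0000: V=(p*·0.0000+(1−p*)·48.4200)/1.03=27.5179; Δ=(0.0000−48.4200)/(180.3400−122.1200)=-0.8317; B=V−Δ·S=145.6154
Root portfolio cost Δ·142+B reproduces V0=27.5179.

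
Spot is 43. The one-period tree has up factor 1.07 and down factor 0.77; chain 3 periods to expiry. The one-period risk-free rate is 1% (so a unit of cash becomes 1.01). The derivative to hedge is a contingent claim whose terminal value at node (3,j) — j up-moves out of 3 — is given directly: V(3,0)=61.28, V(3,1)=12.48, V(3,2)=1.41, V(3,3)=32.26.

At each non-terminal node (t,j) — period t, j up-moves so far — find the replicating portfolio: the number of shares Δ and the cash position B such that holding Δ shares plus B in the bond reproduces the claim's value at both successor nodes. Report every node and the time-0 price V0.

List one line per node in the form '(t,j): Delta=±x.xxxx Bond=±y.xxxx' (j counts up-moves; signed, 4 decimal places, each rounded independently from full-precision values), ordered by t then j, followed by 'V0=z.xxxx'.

No-arbitrage ⇒ martingale measure with p* = (R−d)/(u−d) = 0.8000.
At expiry t=3: V(3,0)=61.2800, V(3,1)=12.4800, V(3,2)=1.4100, V(3,3)=32.2600
Node (2,0) S=25.4947: V=(p*·12.4800+(1−p*)·61.2800)/1.01=22.0198; Δ=(12.4800−61.2800)/(27.2793−19.6309)=-6.3804; B=V−Δ·S=184.6865
Node (2,1) S=35.4277: V=(p*·1.4100+(1−p*)·12.4800)/1.01=3.5881; Δ=(1.4100−12.4800)/(37.9076−27.2793)=-1.0416; B=V−Δ·S=40.4881
Node (2,2) S=49.2307: V=(p*·32.2600+(1−p*)·1.4100)/1.01=25.8317; Δ=(32.2600−1.4100)/(52.6768−37.9076)=2.0888; B=V−Δ·S=-77.0017
Node (1,0) S=33.1100: V=(p*·3.5881+(1−p*)·22.0198)/1.01=7.2024; Δ=(3.5881−22.0198)/(35.4277−25.4947)=-1.8556; B=V−Δ·S=68.6414
Node (1,1) S=46.0100: V=(p*·25.8317+(1−p*)·3.5881)/1.01=21.1713; Δ=(25.8317−3.5881)/(49.2307−35.4277)=1.6115; B=V−Δ·S=-52.9740
Node (0,0) S=43.0000: V=(p*·21.1713+(1−p*)·7.2024)/1.01=18.1955; Δ=(21.1713−7.2024)/(46.0100−33.1100)=1.0829; B=V−Δ·S=-28.3672
The time-0 hedge costs 18.1955, which is the no-arbitrage price.

(0,0): Delta=1.0829 Bond=-28.3672
(1,0): Delta=-1.8556 Bond=68.6414
(1,1): Delta=1.6115 Bond=-52.9740
(2,0): Delta=-6.3804 Bond=184.6865
(2,1): Delta=-1.0416 Bond=40.4881
(2,2): Delta=2.0888 Bond=-77.0017
V0=18.1955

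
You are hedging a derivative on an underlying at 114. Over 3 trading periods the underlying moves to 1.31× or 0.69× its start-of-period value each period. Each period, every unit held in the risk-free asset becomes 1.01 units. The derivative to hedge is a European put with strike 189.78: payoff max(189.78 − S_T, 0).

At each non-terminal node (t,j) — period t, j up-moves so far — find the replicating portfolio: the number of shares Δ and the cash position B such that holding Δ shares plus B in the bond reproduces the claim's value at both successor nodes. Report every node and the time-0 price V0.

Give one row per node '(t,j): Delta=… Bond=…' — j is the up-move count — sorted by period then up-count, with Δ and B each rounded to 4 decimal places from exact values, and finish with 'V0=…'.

Risk-neutral probability p* = (R−d)/(u−d) = (1.01−0.69)/(1.31−0.69) = 0.5161.
Terminal values V(3,·): V(3,0)=152.3300, V(3,1)=118.6792, V(3,2)=54.7916, V(3,3)=0.0000
Node (2,0) S=54.2754: V=(p*·118.6792+(1−p*)·152.3300)/1.01=133.6256; Δ=(118.6792−152.3300)/(71.1008−37.4500)=-1.0000; B=V−Δ·S=187.9010
Node (2,1) S=103.0446: V=(p*·54.7916+(1−p*)·118.6792)/1.01=84.8564; Δ=(54.7916−118.6792)/(134.9884−71.1008)=-1.0000; B=V−Δ·S=187.9010
Node (2,2) S=195.6354: V=(p*·0.0000+(1−p*)·54.7916)/1.01=26.2496; Δ=(0.0000−54.7916)/(256.2824−134.9884)=-0.4517; B=V−Δ·S=114.6231
Node (1,0) S=78.6600: V=(p*·84.8564+(1−p*)·133.6256)/1.01=107.3806; Δ=(84.8564−133.6256)/(103.0446−54.2754)=-1.0000; B=V−Δ·S=186.0406
Node (1,1) S=149.3400: V=(p*·26.2496+(1−p*)·84.8564)/1.01=54.0670; Δ=(26.2496−84.8564)/(195.6354−103.0446)=-0.6330; B=V−Δ·S=148.5942
Node (0,0) S=114.0000: V=(p*·54.0670+(1−p*)·107.3806)/1.01=79.0732; Δ=(54.0670−107.3806)/(149.3400−78.6600)=-0.7543; B=V−Δ·S=165.0628
Root portfolio cost Δ·114+B reproduces V0=79.0732.

(0,0): Delta=-0.7543 Bond=165.0628
(1,0): Delta=-1.0000 Bond=186.0406
(1,1): Delta=-0.6330 Bond=148.5942
(2,0): Delta=-1.0000 Bond=187.9010
(2,1): Delta=-1.0000 Bond=187.9010
(2,2): Delta=-0.4517 Bond=114.6231
V0=79.0732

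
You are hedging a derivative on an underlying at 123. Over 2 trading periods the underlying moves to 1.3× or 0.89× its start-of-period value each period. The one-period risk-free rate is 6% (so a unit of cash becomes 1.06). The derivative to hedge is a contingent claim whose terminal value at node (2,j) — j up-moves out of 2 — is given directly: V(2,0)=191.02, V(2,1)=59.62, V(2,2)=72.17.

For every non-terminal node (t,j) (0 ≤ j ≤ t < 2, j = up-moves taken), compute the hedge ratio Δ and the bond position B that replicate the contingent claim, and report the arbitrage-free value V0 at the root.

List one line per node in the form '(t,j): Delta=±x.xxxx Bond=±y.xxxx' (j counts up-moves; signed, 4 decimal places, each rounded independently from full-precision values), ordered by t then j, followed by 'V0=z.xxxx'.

Since d<R<u, set p* = (R−d)/(u−d) = 0.4146; price each node as the discounted p*-expectation of its children.
Payoff layer (t=2): V(2,0)=191.0200, V(2,1)=59.6200, V(2,2)=72.1700
(1,0): S=109.4700. Δ = (V_up−V_dn)/(S_up−S_dn) = (59.6200−191.0200)/(142.3110−97.4283) = -2.9276. V = [p*·59.6200 + (1−p*)·191.0200]/1.06 = 128.8086. B = V − Δ·S = 449.2964.
(1,1): S=159.9000. Δ = (V_up−V_dn)/(S_up−S_dn) = (72.1700−59.6200)/(207.8700−142.3110) = 0.1914. V = [p*·72.1700 + (1−p*)·59.6200]/1.06 = 61.1544. B = V − Δ·S = 30.5446.
(0,0): S=123.0000. Δ = (V_up−V_dn)/(S_up−S_dn) = (61.1544−128.8086)/(159.9000−109.4700) = -1.3415. V = [p*·61.1544 + (1−p*)·128.8086]/1.06 = 95.0536. B = V − Δ·S = 260.0638.
Self-financing check: at every node Δ·S+B equals the discounted successor values.

(0,0): Delta=-1.3415 Bond=260.0638
(1,0): Delta=-2.9276 Bond=449.2964
(1,1): Delta=0.1914 Bond=30.5446
V0=95.0536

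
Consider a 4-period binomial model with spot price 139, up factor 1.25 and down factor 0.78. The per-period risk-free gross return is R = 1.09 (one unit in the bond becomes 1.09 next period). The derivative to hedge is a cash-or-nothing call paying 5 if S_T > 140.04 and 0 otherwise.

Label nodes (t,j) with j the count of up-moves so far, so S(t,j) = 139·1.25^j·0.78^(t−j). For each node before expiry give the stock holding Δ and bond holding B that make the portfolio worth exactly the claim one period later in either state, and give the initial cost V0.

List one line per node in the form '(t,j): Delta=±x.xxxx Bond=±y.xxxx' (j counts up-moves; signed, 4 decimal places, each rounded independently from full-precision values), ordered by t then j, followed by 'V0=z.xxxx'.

Since d<R<u, set p* = (R−d)/(u−d) = 0.6596; price each node as the discounted p*-expectation of its children.
At expiry t=4: V(4,0)=0.0000, V(4,1)=0.0000, V(4,2)=0.0000, V(4,3)=5.0000, V(4,4)=5.0000
(3,0): S=65.9627. Δ = (V_up−V_dn)/(S_up−S_dn) = (0.0000−0.0000)/(82.4534−51.4509) = 0.0000. V = [p*·0.0000 + (1−p*)·0.0000]/1.09 = 0.0000. B = V − Δ·S = 0.0000.
(3,1): S=105.7095. Δ = (V_up−V_dn)/(S_up−S_dn) = (0.0000−0.0000)/(132.1369−82.4534) = 0.0000. V = [p*·0.0000 + (1−p*)·0.0000]/1.09 = 0.0000. B = V − Δ·S = 0.0000.
(3,2): S=169.4062. Δ = (V_up−V_dn)/(S_up−S_dn) = (5.0000−0.0000)/(211.7578−132.1369) = 0.0628. V = [p*·5.0000 + (1−p*)·0.0000]/1.09 = 3.0256. B = V − Δ·S = -7.6127.
(3,3): S=271.4844. Δ = (V_up−V_dn)/(S_up−S_dn) = (5.0000−5.0000)/(339.3555−211.7578) = 0.0000. V = [p*·5.0000 + (1−p*)·5.0000]/1.09 = 4.5872. B = V − Δ·S = 4.5872.
(2,0): S=84.5676. Δ = (V_up−V_dn)/(S_up−S_dn) = (0.0000−0.0000)/(105.7095−65.9627) = 0.0000. V = [p*·0.0000 + (1−p*)·0.0000]/1.09 = 0.0000. B = V − Δ·S = 0.0000.
(2,1): S=135.5250. Δ = (V_up−V_dn)/(S_up−S_dn) = (3.0256−0.0000)/(169.4062−105.7095) = 0.0475. V = [p*·3.0256 + (1−p*)·0.0000]/1.09 = 1.8308. B = V − Δ·S = -4.6066.
(2,2): S=217.1875. Δ = (V_up−V_dn)/(S_up−S_dn) = (4.5872−3.0256)/(271.4844−169.4062) = 0.0153. V = [p*·4.5872 + (1−p*)·3.0256]/1.09 = 3.7207. B = V − Δ·S = 0.3982.
(1,0): S=108.4200. Δ = (V_up−V_dn)/(S_up−S_dn) = (1.8308−0.0000)/(135.5250−84.5676) = 0.0359. V = [p*·1.8308 + (1−p*)·0.0000]/1.09 = 1.1079. B = V − Δ·S = -2.7875.
(1,1): S=173.7500. Δ = (V_up−V_dn)/(S_up−S_dn) = (3.7207−1.8308)/(217.1875−135.5250) = 0.0231. V = [p*·3.7207 + (1−p*)·1.8308]/1.09 = 2.8232. B = V − Δ·S = -1.1978.
(0,0): S=139.0000. Δ = (V_up−V_dn)/(S_up−S_dn) = (2.8232−1.1079)/(173.7500−108.4200) = 0.0263. V = [p*·2.8232 + (1−p*)·1.1079]/1.09 = 2.0544. B = V − Δ·S = -1.5954.
Check: Δ(0,0)·S0 + B(0,0) = 2.0544 = V0.

(0,0): Delta=0.0263 Bond=-1.5954
(1,0): Delta=0.0359 Bond=-2.7875
(1,1): Delta=0.0231 Bond=-1.1978
(2,0): Delta=0.0000 Bond=0.0000
(2,1): Delta=0.0475 Bond=-4.6066
(2,2): Delta=0.0153 Bond=0.3982
(3,0): Delta=0.0000 Bond=0.0000
(3,1): Delta=0.0000 Bond=0.0000
(3,2): Delta=0.0628 Bond=-7.6127
(3,3): Delta=0.0000 Bond=4.5872
V0=2.0544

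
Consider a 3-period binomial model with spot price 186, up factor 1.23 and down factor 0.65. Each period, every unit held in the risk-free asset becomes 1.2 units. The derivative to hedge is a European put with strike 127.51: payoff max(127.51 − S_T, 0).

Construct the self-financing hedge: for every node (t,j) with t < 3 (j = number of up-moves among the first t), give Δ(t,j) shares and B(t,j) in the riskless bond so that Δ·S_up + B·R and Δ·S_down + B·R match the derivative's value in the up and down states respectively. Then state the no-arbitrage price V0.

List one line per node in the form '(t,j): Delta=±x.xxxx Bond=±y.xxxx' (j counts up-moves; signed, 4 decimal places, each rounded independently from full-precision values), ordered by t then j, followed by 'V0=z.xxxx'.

(0,0): Delta=-0.0203 Bond=3.9115
(1,0): Delta=-0.3757 Bond=47.6636
(1,1): Delta=-0.0100 Bond=2.3500
(2,0): Delta=-1.0000 Bond=106.2583
(2,1): Delta=-0.3577 Bond=54.5202
(2,2): Delta=0.0000 Bond=0.0000
V0=0.1420

Risk-neutral probability p* = (R−d)/(u−d) = (1.2−0.65)/(1.23−0.65) = 0.9483.
Terminal payoffs: V(3,0)=76.4298, V(3,1)=30.8504, V(3,2)=0.0000, V(3,3)=0.0000
(2,0): S=78.5850. Δ = (V_up−V_dn)/(S_up−S_dn) = (30.8504−76.4298)/(96.6596−51.0803) = -1.0000. V = [p*·30.8504 + (1−p*)·76.4298]/1.2 = 27.6733. B = V − Δ·S = 106.2583.
(2,1): S=148.7070. Δ = (V_up−V_dn)/(S_up−S_dn) = (0.0000−30.8504)/(182.9096−96.6595) = -0.3577. V = [p*·0.0000 + (1−p*)·30.8504]/1.2 = 1.3298. B = V − Δ·S = 54.5202.
(2,2): S=281.3994. Δ = (V_up−V_dn)/(S_up−S_dn) = (0.0000−0.0000)/(346.1213−182.9096) = 0.0000. V = [p*·0.0000 + (1−p*)·0.0000]/1.2 = 0.0000. B = V − Δ·S = 0.0000.
(1,0): S=120.9000. Δ = (V_up−V_dn)/(S_up−S_dn) = (1.3298−27.6733)/(148.7070−78.5850) = -0.3757. V = [p*·1.3298 + (1−p*)·27.6733]/1.2 = 2.2436. B = V − Δ·S = 47.6636.
(1,1): S=228.7800. Δ = (V_up−V_dn)/(S_up−S_dn) = (0.0000−1.3298)/(281.3994−148.7070) = -0.0100. V = [p*·0.0000 + (1−p*)·1.3298]/1.2 = 0.0573. B = V − Δ·S = 2.3500.
(0,0): S=186.0000. Δ = (V_up−V_dn)/(S_up−S_dn) = (0.0573−2.2436)/(228.7800−120.9000) = -0.0203. V = [p*·0.0573 + (1−p*)·2.2436]/1.2 = 0.1420. B = V − Δ·S = 3.9115.
Self-financing check: at every node Δ·S+B equals the discounted successor values.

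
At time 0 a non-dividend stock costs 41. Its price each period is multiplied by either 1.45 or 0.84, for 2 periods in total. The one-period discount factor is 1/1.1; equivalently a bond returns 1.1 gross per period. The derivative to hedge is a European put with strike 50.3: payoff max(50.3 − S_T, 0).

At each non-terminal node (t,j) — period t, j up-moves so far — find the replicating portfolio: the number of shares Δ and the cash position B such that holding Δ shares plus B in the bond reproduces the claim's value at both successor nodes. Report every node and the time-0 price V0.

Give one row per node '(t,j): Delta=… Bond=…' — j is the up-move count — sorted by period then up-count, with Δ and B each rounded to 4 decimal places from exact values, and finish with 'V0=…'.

No-arbitrage ⇒ martingale measure with p* = (R−d)/(u−d) = 0.4262.
Terminal payoffs: V(2,0)=21.3704, V(2,1)=0.3620, V(2,2)=0.0000
(1,0): S=34.4400. Δ = (V_up−V_dn)/(S_up−S_dn) = (0.3620−21.3704)/(49.9380−28.9296) = -1.0000. V = [p*·0.3620 + (1−p*)·21.3704]/1.1 = 11.2873. B = V − Δ·S = 45.7273.
(1,1): S=59.4500. Δ = (V_up−V_dn)/(S_up−S_dn) = (0.0000−0.3620)/(86.2025−49.9380) = -0.0100. V = [p*·0.0000 + (1−p*)·0.3620]/1.1 = 0.1888. B = V − Δ·S = 0.7823.
(0,0): S=41.0000. Δ = (V_up−V_dn)/(S_up−S_dn) = (0.1888−11.2873)/(59.4500−34.4400) = -0.4438. V = [p*·0.1888 + (1−p*)·11.2873]/1.1 = 5.9607. B = V − Δ·S = 24.1549.
Root portfolio cost Δ·41+B reproduces V0=5.9607.

(0,0): Delta=-0.4438 Bond=24.1549
(1,0): Delta=-1.0000 Bond=45.7273
(1,1): Delta=-0.0100 Bond=0.7823
V0=5.9607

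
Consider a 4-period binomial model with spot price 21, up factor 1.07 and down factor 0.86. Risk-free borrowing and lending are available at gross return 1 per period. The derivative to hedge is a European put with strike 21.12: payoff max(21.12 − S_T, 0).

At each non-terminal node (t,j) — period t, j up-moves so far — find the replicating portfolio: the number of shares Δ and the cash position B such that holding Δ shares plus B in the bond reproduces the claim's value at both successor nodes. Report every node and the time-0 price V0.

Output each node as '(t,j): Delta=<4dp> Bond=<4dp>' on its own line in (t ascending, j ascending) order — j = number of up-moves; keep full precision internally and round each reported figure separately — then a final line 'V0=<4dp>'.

(0,0): Delta=-0.5358 Bond=13.0343
(1,0): Delta=-0.8823 Bond=19.2921
(1,1): Delta=-0.3966 Bond=9.9054
(2,0): Delta=-1.0000 Bond=21.1200
(2,1): Delta=-0.8350 Bond=18.3782
(2,2): Delta=-0.2204 Bond=5.6691
(3,0): Delta=-1.0000 Bond=21.1200
(3,1): Delta=-1.0000 Bond=21.1200
(3,2): Delta=-0.7687 Bond=17.0072
(3,3): Delta=0.0000 Bond=0.0000
V0=1.7823

No-arbitrage ⇒ martingale measure with p* = (R−d)/(u−d) = 0.6667.
Terminal payoffs: V(4,0)=9.6328, V(4,1)=6.8278, V(4,2)=3.3379, V(4,3)=0.0000, V(4,4)=0.0000
(3,0): S=13.3572. Δ = (V_up−V_dn)/(S_up−S_dn) = (6.8278−9.6328)/(14.2922−11.4872) = -1.0000. V = [p*·6.8278 + (1−p*)·9.6328]/1 = 7.7628. B = V − Δ·S = 21.1200.
(3,1): S=16.6188. Δ = (V_up−V_dn)/(S_up−S_dn) = (3.3379−6.8278)/(17.7821−14.2922) = -1.0000. V = [p*·3.3379 + (1−p*)·6.8278]/1 = 4.5012. B = V − Δ·S = 21.1200.
(3,2): S=20.6769. Δ = (V_up−V_dn)/(S_up−S_dn) = (0.0000−3.3379)/(22.1243−17.7821) = -0.7687. V = [p*·0.0000 + (1−p*)·3.3379]/1 = 1.1126. B = V − Δ·S = 17.0072.
(3,3): S=25.7259. Δ = (V_up−V_dn)/(S_up−S_dn) = (0.0000−0.0000)/(27.5267−22.1243) = 0.0000. V = [p*·0.0000 + (1−p*)·0.0000]/1 = 0.0000. B = V − Δ·S = 0.0000.
(2,0): S=15.5316. Δ = (V_up−V_dn)/(S_up−S_dn) = (4.5012−7.7628)/(16.6188−13.3572) = -1.0000. V = [p*·4.5012 + (1−p*)·7.7628]/1 = 5.5884. B = V − Δ·S = 21.1200.
(2,1): S=19.3242. Δ = (V_up−V_dn)/(S_up−S_dn) = (1.1126−4.5012)/(20.6769−16.6188) = -0.8350. V = [p*·1.1126 + (1−p*)·4.5012]/1 = 2.2421. B = V − Δ·S = 18.3782.
(2,2): S=24.0429. Δ = (V_up−V_dn)/(S_up−S_dn) = (0.0000−1.1126)/(25.7259−20.6769) = -0.2204. V = [p*·0.0000 + (1−p*)·1.1126]/1 = 0.3709. B = V − Δ·S = 5.6691.
(1,0): S=18.0600. Δ = (V_up−V_dn)/(S_up−S_dn) = (2.2421−5.5884)/(19.3242−15.5316) = -0.8823. V = [p*·2.2421 + (1−p*)·5.5884]/1 = 3.3576. B = V − Δ·S = 19.2921.
(1,1): S=22.4700. Δ = (V_up−V_dn)/(S_up−S_dn) = (0.3709−2.2421)/(24.0429−19.3242) = -0.3966. V = [p*·0.3709 + (1−p*)·2.2421]/1 = 0.9946. B = V − Δ·S = 9.9054.
(0,0): S=21.0000. Δ = (V_up−V_dn)/(S_up−S_dn) = (0.9946−3.3576)/(22.4700−18.0600) = -0.5358. V = [p*·0.9946 + (1−p*)·3.3576]/1 = 1.7823. B = V − Δ·S = 13.0343.
Root portfolio cost Δ·21+B reproduces V0=1.7823.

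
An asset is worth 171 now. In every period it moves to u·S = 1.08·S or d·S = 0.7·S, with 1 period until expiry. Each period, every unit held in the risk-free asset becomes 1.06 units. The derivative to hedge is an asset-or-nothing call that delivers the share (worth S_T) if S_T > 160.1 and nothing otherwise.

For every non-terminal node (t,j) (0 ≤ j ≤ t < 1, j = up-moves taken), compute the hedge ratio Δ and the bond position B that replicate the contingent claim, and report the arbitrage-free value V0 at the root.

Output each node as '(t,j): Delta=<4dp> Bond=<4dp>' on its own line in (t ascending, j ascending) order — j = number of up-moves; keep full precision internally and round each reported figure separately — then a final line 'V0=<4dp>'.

Under the risk-neutral measure, an up-move has probability p* = (R−d)/(u−d) = 0.9474 and values discount at R = 1.06.
Terminal values V(1,·): V(1,0)=0.0000, V(1,1)=184.6800
  t=0,j=0: stock 171.0000 → up 184.6800 (V=184.6800), down 119.7000 (V=0.0000). Price 165.0566; hedge Δ=2.8421, bond B=-320.9434.
Check: Δ(0,0)·S0 + B(0,0) = 165.0566 = V0.

(0,0): Delta=2.8421 Bond=-320.9434
V0=165.0566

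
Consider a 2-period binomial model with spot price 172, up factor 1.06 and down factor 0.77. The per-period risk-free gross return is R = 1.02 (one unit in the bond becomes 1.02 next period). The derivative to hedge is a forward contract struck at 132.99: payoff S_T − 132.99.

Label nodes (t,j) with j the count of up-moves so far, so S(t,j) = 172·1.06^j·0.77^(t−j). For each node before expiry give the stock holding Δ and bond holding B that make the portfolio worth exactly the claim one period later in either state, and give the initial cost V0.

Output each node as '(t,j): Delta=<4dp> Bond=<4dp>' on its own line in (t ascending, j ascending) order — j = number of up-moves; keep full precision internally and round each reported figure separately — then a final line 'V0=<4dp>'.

(0,0): Delta=1.0000 Bond=-127.8258
(1,0): Delta=1.0000 Bond=-130.3824
(1,1): Delta=1.0000 Bond=-130.3824
V0=44.1742

Under the risk-neutral measure, an up-move has probability p* = (R−d)/(u−d) = 0.8621 and values discount at R = 1.02.
Terminal values V(2,·): V(2,0)=-31.0112, V(2,1)=7.3964, V(2,2)=60.2692
(1,0): S=132.4400. Δ = (V_up−V_dn)/(S_up−S_dn) = (7.3964−-31.0112)/(140.3864−101.9788) = 1.0000. V = [p*·7.3964 + (1−p*)·-31.0112]/1.02 = 2.0576. B = V − Δ·S = -130.3824.
(1,1): S=182.3200. Δ = (V_up−V_dn)/(S_up−S_dn) = (60.2692−7.3964)/(193.2592−140.3864) = 1.0000. V = [p*·60.2692 + (1−p*)·7.3964]/1.02 = 51.9376. B = V − Δ·S = -130.3824.
(0,0): S=172.0000. Δ = (V_up−V_dn)/(S_up−S_dn) = (51.9376−2.0576)/(182.3200−132.4400) = 1.0000. V = [p*·51.9376 + (1−p*)·2.0576]/1.02 = 44.1742. B = V − Δ·S = -127.8258.
The time-0 hedge costs 44.1742, which is the no-arbitrage price.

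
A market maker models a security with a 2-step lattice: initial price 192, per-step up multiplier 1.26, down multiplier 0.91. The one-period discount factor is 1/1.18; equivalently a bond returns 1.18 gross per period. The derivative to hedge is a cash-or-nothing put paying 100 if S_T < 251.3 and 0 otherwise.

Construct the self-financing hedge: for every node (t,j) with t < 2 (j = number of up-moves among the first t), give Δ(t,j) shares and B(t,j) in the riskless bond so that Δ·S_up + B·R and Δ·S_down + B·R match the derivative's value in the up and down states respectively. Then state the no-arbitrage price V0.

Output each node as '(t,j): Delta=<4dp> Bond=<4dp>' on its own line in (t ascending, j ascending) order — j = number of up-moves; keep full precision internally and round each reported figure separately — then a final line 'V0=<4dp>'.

Risk-neutral probability p* = (R−d)/(u−d) = (1.18−0.91)/(1.26−0.91) = 0.7714.
Payoff layer (t=2): V(2,0)=100.0000, V(2,1)=100.0000, V(2,2)=0.0000
Node (1,0) S=174.7200: V=(p*·100.0000+(1−p*)·100.0000)/1.18=84.7458; Δ=(100.0000−100.0000)/(220.1472−158.9952)=0.0000; B=V−Δ·S=84.7458
Node (1,1) S=241.9200: V=(p*·0.0000+(1−p*)·100.0000)/1.18=19.3705; Δ=(0.0000−100.0000)/(304.8192−220.1472)=-1.1810; B=V−Δ·S=305.0847
Node (0,0) S=192.0000: V=(p*·19.3705+(1−p*)·84.7458)/1.18=29.0791; Δ=(19.3705−84.7458)/(241.9200−174.7200)=-0.9728; B=V−Δ·S=215.8657
Check: Δ(0,0)·S0 + B(0,0) = 29.0791 = V0.

(0,0): Delta=-0.9728 Bond=215.8657
(1,0): Delta=0.0000 Bond=84.7458
(1,1): Delta=-1.1810 Bond=305.0847
V0=29.0791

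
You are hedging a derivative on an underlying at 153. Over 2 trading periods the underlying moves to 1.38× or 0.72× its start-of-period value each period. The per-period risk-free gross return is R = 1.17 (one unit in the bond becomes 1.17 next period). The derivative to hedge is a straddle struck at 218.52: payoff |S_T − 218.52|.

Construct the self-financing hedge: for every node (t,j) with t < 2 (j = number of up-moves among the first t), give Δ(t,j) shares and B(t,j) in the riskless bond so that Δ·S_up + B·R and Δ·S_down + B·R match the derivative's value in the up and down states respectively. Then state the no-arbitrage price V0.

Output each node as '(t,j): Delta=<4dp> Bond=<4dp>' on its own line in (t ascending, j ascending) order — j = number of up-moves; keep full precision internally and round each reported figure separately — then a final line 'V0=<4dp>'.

(0,0): Delta=-0.1591 Bond=80.4612
(1,0): Delta=-1.0000 Bond=186.7692
(1,1): Delta=0.0456 Bond=50.9124
V0=56.1135

Risk-neutral probability p* = (R−d)/(u−d) = (1.17−0.72)/(1.38−0.72) = 0.6818.
Terminal payoffs: V(2,0)=139.2048, V(2,1)=66.4992, V(2,2)=72.8532
  t=1,j=0: stock 110.1600 → up 152.0208 (V=66.4992), down 79.3152 (V=139.2048). Price 76.6092; hedge Δ=-1.0000, bond B=186.7692.
  t=1,j=1: stock 211.1400 → up 291.3732 (V=72.8532), down 152.0208 (V=66.4992). Price 60.5397; hedge Δ=0.0456, bond B=50.9124.
  t=0,j=0: stock 153.0000 → up 211.1400 (V=60.5397), down 110.1600 (V=76.6092). Price 56.1135; hedge Δ=-0.1591, bond B=80.4612.
Root portfolio cost Δ·153+B reproduces V0=56.1135.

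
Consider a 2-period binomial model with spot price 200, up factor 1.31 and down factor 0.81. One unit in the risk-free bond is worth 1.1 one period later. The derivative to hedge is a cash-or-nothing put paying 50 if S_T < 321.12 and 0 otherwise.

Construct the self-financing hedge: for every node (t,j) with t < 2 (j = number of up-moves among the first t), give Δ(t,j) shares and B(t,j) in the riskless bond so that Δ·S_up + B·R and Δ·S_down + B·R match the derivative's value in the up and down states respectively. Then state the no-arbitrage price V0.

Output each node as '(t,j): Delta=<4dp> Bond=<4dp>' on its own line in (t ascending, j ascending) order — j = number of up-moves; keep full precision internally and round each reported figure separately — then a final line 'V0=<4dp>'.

Under the risk-neutral measure, an up-move has probability p* = (R−d)/(u−d) = 0.5800 and values discount at R = 1.1.
At expiry t=2: V(2,0)=50.0000, V(2,1)=50.0000, V(2,2)=0.0000
(1,0): S=162.0000. Δ = (V_up−V_dn)/(S_up−S_dn) = (50.0000−50.0000)/(212.2200−131.2200) = 0.0000. V = [p*·50.0000 + (1−p*)·50.0000]/1.1 = 45.4545. B = V − Δ·S = 45.4545.
(1,1): S=262.0000. Δ = (V_up−V_dn)/(S_up−S_dn) = (0.0000−50.0000)/(343.2200−212.2200) = -0.3817. V = [p*·0.0000 + (1−p*)·50.0000]/1.1 = 19.0909. B = V − Δ·S = 119.0909.
(0,0): S=200.0000. Δ = (V_up−V_dn)/(S_up−S_dn) = (19.0909−45.4545)/(262.0000−162.0000) = -0.2636. V = [p*·19.0909 + (1−p*)·45.4545]/1.1 = 27.4215. B = V − Δ·S = 80.1488.
Each (Δ,B) replicates both successor values, so the strategy is self-financing and V0 is arbitrage-free.

(0,0): Delta=-0.2636 Bond=80.1488
(1,0): Delta=0.0000 Bond=45.4545
(1,1): Delta=-0.3817 Bond=119.0909
V0=27.4215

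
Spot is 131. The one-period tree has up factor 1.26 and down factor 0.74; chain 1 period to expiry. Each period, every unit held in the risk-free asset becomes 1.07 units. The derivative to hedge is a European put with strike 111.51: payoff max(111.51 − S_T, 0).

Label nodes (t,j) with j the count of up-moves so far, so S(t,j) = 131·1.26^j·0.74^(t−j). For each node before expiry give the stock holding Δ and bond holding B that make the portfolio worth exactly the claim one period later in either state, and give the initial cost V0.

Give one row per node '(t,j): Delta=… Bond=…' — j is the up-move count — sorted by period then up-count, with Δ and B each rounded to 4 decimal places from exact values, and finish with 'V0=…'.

No-arbitrage ⇒ martingale measure with p* = (R−d)/(u−d) = 0.6346.
Terminal values V(1,·): V(1,0)=14.5700, V(1,1)=0.0000
Node (0,0) S=131.0000: V=(p*·0.0000+(1−p*)·14.5700)/1.07=4.9754; Δ=(0.0000−14.5700)/(165.0600−96.9400)=-0.2139; B=V−Δ·S=32.9946
Each (Δ,B) replicates both successor values, so the strategy is self-financing and V0 is arbitrage-free.

(0,0): Delta=-0.2139 Bond=32.9946
V0=4.9754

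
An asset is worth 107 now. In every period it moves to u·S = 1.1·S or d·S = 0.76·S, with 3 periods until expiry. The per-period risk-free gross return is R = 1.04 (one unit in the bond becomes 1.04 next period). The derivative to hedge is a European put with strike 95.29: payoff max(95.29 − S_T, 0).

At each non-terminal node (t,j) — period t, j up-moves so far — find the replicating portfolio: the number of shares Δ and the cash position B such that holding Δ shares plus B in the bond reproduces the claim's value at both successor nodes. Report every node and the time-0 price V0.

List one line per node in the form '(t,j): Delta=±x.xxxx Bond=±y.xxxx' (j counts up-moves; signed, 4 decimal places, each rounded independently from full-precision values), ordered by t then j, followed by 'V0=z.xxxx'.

No-arbitrage ⇒ martingale measure with p* = (R−d)/(u−d) = 0.8235.
Terminal values V(3,·): V(3,0)=48.3196, V(3,1)=27.3065, V(3,2)=0.0000, V(3,3)=0.0000
(2,0): S=61.8032. Δ = (V_up−V_dn)/(S_up−S_dn) = (27.3065−48.3196)/(67.9835−46.9704) = -1.0000. V = [p*·27.3065 + (1−p*)·48.3196]/1.04 = 29.8218. B = V − Δ·S = 91.6250.
(2,1): S=89.4520. Δ = (V_up−V_dn)/(S_up−S_dn) = (0.0000−27.3065)/(98.3972−67.9835) = -0.8978. V = [p*·0.0000 + (1−p*)·27.3065]/1.04 = 4.6335. B = V − Δ·S = 84.9466.
(2,2): S=129.4700. Δ = (V_up−V_dn)/(S_up−S_dn) = (0.0000−0.0000)/(142.4170−98.3972) = 0.0000. V = [p*·0.0000 + (1−p*)·0.0000]/1.04 = 0.0000. B = V − Δ·S = 0.0000.
(1,0): S=81.3200. Δ = (V_up−V_dn)/(S_up−S_dn) = (4.6335−29.8218)/(89.4520−61.8032) = -0.9110. V = [p*·4.6335 + (1−p*)·29.8218]/1.04 = 8.7293. B = V − Δ·S = 82.8127.
(1,1): S=117.7000. Δ = (V_up−V_dn)/(S_up−S_dn) = (0.0000−4.6335)/(129.4700−89.4520) = -0.1158. V = [p*·0.0000 + (1−p*)·4.6335]/1.04 = 0.7862. B = V − Δ·S = 14.4140.
(0,0): S=107.0000. Δ = (V_up−V_dn)/(S_up−S_dn) = (0.7862−8.7293)/(117.7000−81.3200) = -0.2183. V = [p*·0.7862 + (1−p*)·8.7293]/1.04 = 2.1038. B = V − Δ·S = 25.4657.
Each (Δ,B) replicates both successor values, so the strategy is self-financing and V0 is arbitrage-free.

(0,0): Delta=-0.2183 Bond=25.4657
(1,0): Delta=-0.9110 Bond=82.8127
(1,1): Delta=-0.1158 Bond=14.4140
(2,0): Delta=-1.0000 Bond=91.6250
(2,1): Delta=-0.8978 Bond=84.9466
(2,2): Delta=0.0000 Bond=0.0000
V0=2.1038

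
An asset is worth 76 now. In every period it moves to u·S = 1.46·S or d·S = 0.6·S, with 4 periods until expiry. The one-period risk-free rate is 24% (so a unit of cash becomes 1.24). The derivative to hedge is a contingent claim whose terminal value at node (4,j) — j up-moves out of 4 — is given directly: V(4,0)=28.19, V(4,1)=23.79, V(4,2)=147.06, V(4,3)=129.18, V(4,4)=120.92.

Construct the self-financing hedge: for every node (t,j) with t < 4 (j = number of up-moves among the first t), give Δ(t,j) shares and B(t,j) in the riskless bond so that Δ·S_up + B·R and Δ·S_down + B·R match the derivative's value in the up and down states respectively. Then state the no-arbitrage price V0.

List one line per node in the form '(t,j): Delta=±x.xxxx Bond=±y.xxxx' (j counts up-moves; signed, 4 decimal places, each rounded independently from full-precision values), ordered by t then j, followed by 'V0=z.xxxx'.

(0,0): Delta=0.0556 Bond=48.5804
(1,0): Delta=0.6094 Bond=34.9889
(1,1): Delta=-0.0226 Bond=68.9197
(2,0): Delta=3.1056 Bond=-24.9095
(2,1): Delta=0.2567 Bond=66.8630
(2,2): Delta=-0.0621 Bond=91.8533
(3,0): Delta=-0.3117 Bond=25.2095
(3,1): Delta=3.5883 Bond=-50.1712
(3,2): Delta=-0.2139 Bond=128.6568
(3,3): Delta=-0.0406 Bond=108.8248
V0=52.8084

Since d<R<u, set p* = (R−d)/(u−d) = 0.7442; price each node as the discounted p*-expectation of its children.
Terminal payoffs: V(4,0)=28.1900, V(4,1)=23.7900, V(4,2)=147.0600, V(4,3)=129.1800, V(4,4)=120.9200
  t=3,j=0: stock 16.4160 → up 23.9674 (V=23.7900), down 9.8496 (V=28.1900). Price 20.0932; hedge Δ=-0.3117, bond B=25.2095.
  t=3,j=1: stock 39.9456 → up 58.3206 (V=147.0600), down 23.9674 (V=23.7900). Price 93.1660; hedge Δ=3.5883, bond B=-50.1712.
  t=3,j=2: stock 97.2010 → up 141.9134 (V=129.1800), down 58.3206 (V=147.0600). Price 107.8661; hedge Δ=-0.2139, bond B=128.6568.
  t=3,j=3: stock 236.5223 → up 345.3226 (V=120.9200), down 141.9134 (V=129.1800). Price 99.2202; hedge Δ=-0.0406, bond B=108.8248.
  t=2,j=0: stock 27.3600 → up 39.9456 (V=93.1660), down 16.4160 (V=20.0932). Price 60.0588; hedge Δ=3.1056, bond B=-24.9095.
  t=2,j=1: stock 66.5760 → up 97.2010 (V=107.8661), down 39.9456 (V=93.1660). Price 83.9561; hedge Δ=0.2567, bond B=66.8630.
  t=2,j=2: stock 162.0016 → up 236.5223 (V=99.2202), down 97.2010 (V=107.8661). Price 81.7999; hedge Δ=-0.0621, bond B=91.8533.
  t=1,j=0: stock 45.6000 → up 66.5760 (V=83.9561), down 27.3600 (V=60.0588). Price 62.7765; hedge Δ=0.6094, bond B=34.9889.
  t=1,j=1: stock 110.9600 → up 162.0016 (V=81.7999), down 66.5760 (V=83.9561). Price 66.4125; hedge Δ=-0.0226, bond B=68.9197.
  t=0,j=0: stock 76.0000 → up 110.9600 (V=66.4125), down 45.6000 (V=62.7765). Price 52.8084; hedge Δ=0.0556, bond B=48.5804.
Each (Δ,B) replicates both successor values, so the strategy is self-financing and V0 is arbitrage-free.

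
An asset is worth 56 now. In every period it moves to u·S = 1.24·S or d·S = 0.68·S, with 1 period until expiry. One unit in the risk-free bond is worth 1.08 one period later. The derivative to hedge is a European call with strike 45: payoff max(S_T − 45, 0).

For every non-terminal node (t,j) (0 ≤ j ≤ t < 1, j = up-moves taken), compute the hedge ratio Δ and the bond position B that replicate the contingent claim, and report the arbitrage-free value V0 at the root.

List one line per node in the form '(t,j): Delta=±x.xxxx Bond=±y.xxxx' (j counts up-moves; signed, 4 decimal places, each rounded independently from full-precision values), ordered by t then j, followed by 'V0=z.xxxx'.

The replicating-portfolio and risk-neutral prices coincide; use p* = (1.08−0.68)/(1.24−0.68) = 0.7143 for the latter.
At expiry t=1: V(1,0)=0.0000, V(1,1)=24.4400
(0,0): S=56.0000. Δ = (V_up−V_dn)/(S_up−S_dn) = (24.4400−0.0000)/(69.4400−38.0800) = 0.7793. V = [p*·24.4400 + (1−p*)·0.0000]/1.08 = 16.1640. B = V − Δ·S = -27.4788.
Self-financing check: at every node Δ·S+B equals the discounted successor values.

(0,0): Delta=0.7793 Bond=-27.4788
V0=16.1640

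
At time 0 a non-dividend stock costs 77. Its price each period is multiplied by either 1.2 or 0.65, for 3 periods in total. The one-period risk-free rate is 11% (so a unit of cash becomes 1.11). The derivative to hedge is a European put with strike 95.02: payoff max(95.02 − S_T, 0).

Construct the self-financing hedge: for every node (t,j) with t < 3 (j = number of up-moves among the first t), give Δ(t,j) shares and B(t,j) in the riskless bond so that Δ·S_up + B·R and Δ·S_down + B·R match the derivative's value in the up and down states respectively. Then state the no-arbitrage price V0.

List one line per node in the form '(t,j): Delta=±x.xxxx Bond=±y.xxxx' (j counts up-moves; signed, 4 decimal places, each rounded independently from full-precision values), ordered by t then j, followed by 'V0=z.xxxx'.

(0,0): Delta=-0.4901 Bond=46.4863
(1,0): Delta=-1.0000 Bond=77.1204
(1,1): Delta=-0.4361 Bond=46.6067
(2,0): Delta=-1.0000 Bond=85.6036
(2,1): Delta=-1.0000 Bond=85.6036
(2,2): Delta=-0.3763 Bond=45.1066
V0=8.7487

Since d<R<u, set p* = (R−d)/(u−d) = 0.8364; price each node as the discounted p*-expectation of its children.
At expiry t=3: V(3,0)=73.8739, V(3,1)=55.9810, V(3,2)=22.9480, V(3,3)=0.0000
(2,0): S=32.5325. Δ = (V_up−V_dn)/(S_up−S_dn) = (55.9810−73.8739)/(39.0390−21.1461) = -1.0000. V = [p*·55.9810 + (1−p*)·73.8739]/1.11 = 53.0711. B = V − Δ·S = 85.6036.
(2,1): S=60.0600. Δ = (V_up−V_dn)/(S_up−S_dn) = (22.9480−55.9810)/(72.0720−39.0390) = -1.0000. V = [p*·22.9480 + (1−p*)·55.9810]/1.11 = 25.5436. B = V − Δ·S = 85.6036.
(2,2): S=110.8800. Δ = (V_up−V_dn)/(S_up−S_dn) = (0.0000−22.9480)/(133.0560−72.0720) = -0.3763. V = [p*·0.0000 + (1−p*)·22.9480]/1.11 = 3.3830. B = V − Δ·S = 45.1066.
(1,0): S=50.0500. Δ = (V_up−V_dn)/(S_up−S_dn) = (25.5436−53.0711)/(60.0600−32.5325) = -1.0000. V = [p*·25.5436 + (1−p*)·53.0711]/1.11 = 27.0704. B = V − Δ·S = 77.1204.
(1,1): S=92.4000. Δ = (V_up−V_dn)/(S_up−S_dn) = (3.3830−25.5436)/(110.8800−60.0600) = -0.4361. V = [p*·3.3830 + (1−p*)·25.5436]/1.11 = 6.3147. B = V − Δ·S = 46.6067.
(0,0): S=77.0000. Δ = (V_up−V_dn)/(S_up−S_dn) = (6.3147−27.0704)/(92.4000−50.0500) = -0.4901. V = [p*·6.3147 + (1−p*)·27.0704]/1.11 = 8.7487. B = V − Δ·S = 46.4863.
Self-financing check: at every node Δ·S+B equals the discounted successor values.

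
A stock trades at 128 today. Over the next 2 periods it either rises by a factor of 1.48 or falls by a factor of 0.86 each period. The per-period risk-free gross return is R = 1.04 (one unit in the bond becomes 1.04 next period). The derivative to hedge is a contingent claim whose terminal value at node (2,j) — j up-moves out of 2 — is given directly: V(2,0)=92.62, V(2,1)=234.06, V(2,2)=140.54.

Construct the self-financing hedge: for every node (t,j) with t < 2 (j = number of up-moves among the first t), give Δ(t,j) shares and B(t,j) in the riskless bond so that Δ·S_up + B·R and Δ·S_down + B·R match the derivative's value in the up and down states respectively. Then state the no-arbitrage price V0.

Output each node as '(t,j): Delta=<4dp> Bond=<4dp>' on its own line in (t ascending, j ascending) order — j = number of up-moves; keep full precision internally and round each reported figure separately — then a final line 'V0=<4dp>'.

(0,0): Delta=0.8872 Bond=29.6893
(1,0): Delta=2.0724 Bond=-99.5875
(1,1): Delta=-0.7962 Bond=349.7897
V0=143.2529

The replicating-portfolio and risk-neutral prices coincide; use p* = (1.04−0.86)/(1.48−0.86) = 0.2903 for the latter.
Terminal values V(2,·): V(2,0)=92.6200, V(2,1)=234.0600, V(2,2)=140.5400
Node (1,0) S=110.0800: V=(p*·234.0600+(1−p*)·92.6200)/1.04=128.5416; Δ=(234.0600−92.6200)/(162.9184−94.6688)=2.0724; B=V−Δ·S=-99.5875
Node (1,1) S=189.4400: V=(p*·140.5400+(1−p*)·234.0600)/1.04=198.9510; Δ=(140.5400−234.0600)/(280.3712−162.9184)=-0.7962; B=V−Δ·S=349.7897
Node (0,0) S=128.0000: V=(p*·198.9510+(1−p*)·128.5416)/1.04=143.2529; Δ=(198.9510−128.5416)/(189.4400−110.0800)=0.8872; B=V−Δ·S=29.6893
Root portfolio cost Δ·128+B reproduces V0=143.2529.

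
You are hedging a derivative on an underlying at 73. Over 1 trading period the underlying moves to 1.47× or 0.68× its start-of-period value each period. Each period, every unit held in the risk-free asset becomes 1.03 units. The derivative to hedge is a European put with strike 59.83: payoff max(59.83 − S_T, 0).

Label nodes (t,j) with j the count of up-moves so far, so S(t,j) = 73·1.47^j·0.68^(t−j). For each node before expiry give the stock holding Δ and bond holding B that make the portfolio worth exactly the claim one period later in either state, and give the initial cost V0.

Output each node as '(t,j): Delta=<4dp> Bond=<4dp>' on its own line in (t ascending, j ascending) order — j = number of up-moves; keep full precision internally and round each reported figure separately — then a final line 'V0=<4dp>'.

No-arbitrage ⇒ martingale measure with p* = (R−d)/(u−d) = 0.4430.
Terminal values V(1,·): V(1,0)=10.1900, V(1,1)=0.0000
  t=0,j=0: stock 73.0000 → up 107.3100 (V=0.0000), down 49.6400 (V=10.1900). Price 5.5101; hedge Δ=-0.1767, bond B=18.4089.
The time-0 hedge costs 5.5101, which is the no-arbitrage price.

(0,0): Delta=-0.1767 Bond=18.4089
V0=5.5101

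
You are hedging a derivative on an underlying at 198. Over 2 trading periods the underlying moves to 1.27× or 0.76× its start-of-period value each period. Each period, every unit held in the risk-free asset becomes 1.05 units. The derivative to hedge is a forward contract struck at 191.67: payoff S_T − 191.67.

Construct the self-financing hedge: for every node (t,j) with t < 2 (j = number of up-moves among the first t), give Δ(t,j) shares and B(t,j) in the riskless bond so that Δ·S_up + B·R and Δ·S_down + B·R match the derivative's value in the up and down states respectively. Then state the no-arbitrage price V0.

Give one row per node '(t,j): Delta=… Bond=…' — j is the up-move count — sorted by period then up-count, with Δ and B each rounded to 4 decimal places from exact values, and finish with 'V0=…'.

Risk-neutral probability p* = (R−d)/(u−d) = (1.05−0.76)/(1.27−0.76) = 0.5686.
Terminal payoffs: V(2,0)=-77.3052, V(2,1)=-0.5604, V(2,2)=127.6842
Node (1,0) S=150.4800: V=(p*·-0.5604+(1−p*)·-77.3052)/1.05=-32.0629; Δ=(-0.5604−-77.3052)/(191.1096−114.3648)=1.0000; B=V−Δ·S=-182.5429
Node (1,1) S=251.4600: V=(p*·127.6842+(1−p*)·-0.5604)/1.05=68.9171; Δ=(127.6842−-0.5604)/(319.3542−191.1096)=1.0000; B=V−Δ·S=-182.5429
Node (0,0) S=198.0000: V=(p*·68.9171+(1−p*)·-32.0629)/1.05=24.1497; Δ=(68.9171−-32.0629)/(251.4600−150.4800)=1.0000; B=V−Δ·S=-173.8503
Self-financing check: at every node Δ·S+B equals the discounted successor values.

(0,0): Delta=1.0000 Bond=-173.8503
(1,0): Delta=1.0000 Bond=-182.5429
(1,1): Delta=1.0000 Bond=-182.5429
V0=24.1497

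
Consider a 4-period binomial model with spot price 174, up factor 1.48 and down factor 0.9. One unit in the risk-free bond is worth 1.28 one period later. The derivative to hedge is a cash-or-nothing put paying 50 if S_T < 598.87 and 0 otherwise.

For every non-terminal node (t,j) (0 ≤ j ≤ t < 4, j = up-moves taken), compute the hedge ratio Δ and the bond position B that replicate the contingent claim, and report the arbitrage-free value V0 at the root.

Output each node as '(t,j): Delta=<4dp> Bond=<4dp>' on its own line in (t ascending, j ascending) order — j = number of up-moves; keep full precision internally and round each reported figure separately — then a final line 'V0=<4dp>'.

(0,0): Delta=-0.0664 Bond=26.7550
(1,0): Delta=0.0000 Bond=23.8419
(1,1): Delta=-0.0877 Bond=39.7224
(2,0): Delta=0.0000 Bond=30.5176
(2,1): Delta=0.0000 Bond=30.5176
(2,2): Delta=-0.1158 Bond=61.5432
(3,0): Delta=0.0000 Bond=39.0625
(3,1): Delta=0.0000 Bond=39.0625
(3,2): Delta=0.0000 Bond=39.0625
(3,3): Delta=-0.1528 Bond=99.6767
V0=15.1944

No-arbitrage ⇒ martingale measure with p* = (R−d)/(u−d) = 0.6552.
Terminal values V(4,·): V(4,0)=50.0000, V(4,1)=50.0000, V(4,2)=50.0000, V(4,3)=50.0000, V(4,4)=0.0000
Node (3,0) S=126.8460: V=(p*·50.0000+(1−p*)·50.0000)/1.28=39.0625; Δ=(50.0000−50.0000)/(187.7321−114.1614)=0.0000; B=V−Δ·S=39.0625
Node (3,1) S=208.5912: V=(p*·50.0000+(1−p*)·50.0000)/1.28=39.0625; Δ=(50.0000−50.0000)/(308.7150−187.7321)=0.0000; B=V−Δ·S=39.0625
Node (3,2) S=343.0166: V=(p*·50.0000+(1−p*)·50.0000)/1.28=39.0625; Δ=(50.0000−50.0000)/(507.6646−308.7150)=0.0000; B=V−Δ·S=39.0625
Node (3,3) S=564.0718: V=(p*·0.0000+(1−p*)·50.0000)/1.28=13.4698; Δ=(0.0000−50.0000)/(834.8263−507.6646)=-0.1528; B=V−Δ·S=99.6767
Node (2,0) S=140.9400: V=(p*·39.0625+(1−p*)·39.0625)/1.28=30.5176; Δ=(39.0625−39.0625)/(208.5912−126.8460)=0.0000; B=V−Δ·S=30.5176
Node (2,1) S=231.7680: V=(p*·39.0625+(1−p*)·39.0625)/1.28=30.5176; Δ=(39.0625−39.0625)/(343.0166−208.5912)=0.0000; B=V−Δ·S=30.5176
Node (2,2) S=381.1296: V=(p*·13.4698+(1−p*)·39.0625)/1.28=17.4179; Δ=(13.4698−39.0625)/(564.0718−343.0166)=-0.1158; B=V−Δ·S=61.5432
Node (1,0) S=156.6000: V=(p*·30.5176+(1−p*)·30.5176)/1.28=23.8419; Δ=(30.5176−30.5176)/(231.7680−140.9400)=0.0000; B=V−Δ·S=23.8419
Node (1,1) S=257.5200: V=(p*·17.4179+(1−p*)·30.5176)/1.28=17.1367; Δ=(17.4179−30.5176)/(381.1296−231.7680)=-0.0877; B=V−Δ·S=39.7224
Node (0,0) S=174.0000: V=(p*·17.1367+(1−p*)·23.8419)/1.28=15.1944; Δ=(17.1367−23.8419)/(257.5200−156.6000)=-0.0664; B=V−Δ·S=26.7550
Root portfolio cost Δ·174+B reproduces V0=15.1944.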